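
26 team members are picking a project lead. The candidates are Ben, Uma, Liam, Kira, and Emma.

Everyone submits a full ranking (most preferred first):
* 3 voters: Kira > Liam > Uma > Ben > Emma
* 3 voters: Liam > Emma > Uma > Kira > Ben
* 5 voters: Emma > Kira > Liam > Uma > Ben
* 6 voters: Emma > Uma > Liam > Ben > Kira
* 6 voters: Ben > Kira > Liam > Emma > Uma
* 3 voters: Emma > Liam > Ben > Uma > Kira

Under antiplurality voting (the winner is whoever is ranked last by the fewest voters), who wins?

Liam

Last-place votes: Ben 8, Uma 6, Liam 0, Kira 9, Emma 3.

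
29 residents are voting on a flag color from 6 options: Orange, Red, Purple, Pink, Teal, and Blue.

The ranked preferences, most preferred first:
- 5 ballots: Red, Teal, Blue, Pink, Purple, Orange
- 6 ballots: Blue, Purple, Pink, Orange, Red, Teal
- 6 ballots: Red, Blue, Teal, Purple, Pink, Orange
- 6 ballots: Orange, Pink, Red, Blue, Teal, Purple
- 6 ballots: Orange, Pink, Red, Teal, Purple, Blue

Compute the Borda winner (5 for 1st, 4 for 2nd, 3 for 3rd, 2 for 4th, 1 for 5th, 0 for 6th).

Red

Orange: 5×0 + 6×2 + 6×0 + 6×5 + 6×5 = 72
Red: 5×5 + 6×1 + 6×5 + 6×3 + 6×3 = 97
Purple: 5×1 + 6×4 + 6×2 + 6×0 + 6×1 = 47
Pink: 5×2 + 6×3 + 6×1 + 6×4 + 6×4 = 82
Teal: 5×4 + 6×0 + 6×3 + 6×1 + 6×2 = 56
Blue: 5×3 + 6×5 + 6×4 + 6×2 + 6×0 = 81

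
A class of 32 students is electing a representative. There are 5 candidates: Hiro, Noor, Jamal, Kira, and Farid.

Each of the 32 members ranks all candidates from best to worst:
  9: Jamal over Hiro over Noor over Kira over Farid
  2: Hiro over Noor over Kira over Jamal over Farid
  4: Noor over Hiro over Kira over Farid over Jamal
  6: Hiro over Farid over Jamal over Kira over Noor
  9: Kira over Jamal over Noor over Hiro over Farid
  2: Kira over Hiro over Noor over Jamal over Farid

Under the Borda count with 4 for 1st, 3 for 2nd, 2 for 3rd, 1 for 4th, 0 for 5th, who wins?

Hiro: 9×3 + 2×4 + 4×3 + 6×4 + 9×1 + 2×3 = 86
Noor: 9×2 + 2×3 + 4×4 + 6×0 + 9×2 + 2×2 = 62
Jamal: 9×4 + 2×1 + 4×0 + 6×2 + 9×3 + 2×1 = 79
Kira: 9×1 + 2×2 + 4×2 + 6×1 + 9×4 + 2×4 = 71
Farid: 9×0 + 2×0 + 4×1 + 6×3 + 9×0 + 2×0 = 22

Hiro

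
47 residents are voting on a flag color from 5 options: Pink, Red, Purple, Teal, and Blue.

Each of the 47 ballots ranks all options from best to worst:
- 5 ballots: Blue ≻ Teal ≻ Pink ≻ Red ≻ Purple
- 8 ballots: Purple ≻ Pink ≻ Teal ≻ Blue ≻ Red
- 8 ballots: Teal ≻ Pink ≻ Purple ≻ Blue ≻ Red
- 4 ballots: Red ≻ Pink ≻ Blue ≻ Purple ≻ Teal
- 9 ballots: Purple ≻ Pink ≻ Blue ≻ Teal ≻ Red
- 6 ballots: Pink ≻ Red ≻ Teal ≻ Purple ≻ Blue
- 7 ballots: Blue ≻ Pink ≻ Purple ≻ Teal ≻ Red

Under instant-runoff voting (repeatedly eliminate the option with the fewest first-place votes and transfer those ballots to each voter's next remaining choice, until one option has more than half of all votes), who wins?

Round 1: Pink 6, Red 4, Purple 17, Teal 8, Blue 12. Red eliminated.
Round 2: Pink 10, Purple 17, Teal 8, Blue 12. Teal eliminated.
Round 3: Pink 18, Purple 17, Blue 12. Blue eliminated.
Round 4: Pink 30, Purple 17. Pink has a majority (≥24).

Pink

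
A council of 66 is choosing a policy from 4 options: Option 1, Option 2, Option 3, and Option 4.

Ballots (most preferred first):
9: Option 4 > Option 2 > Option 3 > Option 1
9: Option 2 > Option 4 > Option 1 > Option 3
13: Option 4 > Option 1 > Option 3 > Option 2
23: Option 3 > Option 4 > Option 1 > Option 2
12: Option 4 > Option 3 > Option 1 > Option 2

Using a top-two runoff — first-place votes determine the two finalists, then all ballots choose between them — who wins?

Round 1 first-place votes: Option 1 0, Option 2 9, Option 3 23, Option 4 34. Option 4 and Option 3 advance.
Runoff: Option 4 is ranked above Option 3 on 43 ballots, Option 3 above Option 4 on 23.

Option 4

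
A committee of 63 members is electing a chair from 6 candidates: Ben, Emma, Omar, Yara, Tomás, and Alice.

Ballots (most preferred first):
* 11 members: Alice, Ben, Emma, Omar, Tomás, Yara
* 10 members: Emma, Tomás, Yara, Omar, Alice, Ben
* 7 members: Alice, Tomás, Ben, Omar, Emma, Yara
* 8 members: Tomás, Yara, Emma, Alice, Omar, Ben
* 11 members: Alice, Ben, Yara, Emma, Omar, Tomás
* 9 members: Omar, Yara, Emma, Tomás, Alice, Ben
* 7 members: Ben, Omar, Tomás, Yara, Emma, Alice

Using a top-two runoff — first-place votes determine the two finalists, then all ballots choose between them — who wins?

Round 1 first-place votes: Ben 7, Emma 10, Omar 9, Yara 0, Tomás 8, Alice 29. Alice and Emma advance.
Runoff: Alice is ranked above Emma on 29 ballots, Emma above Alice on 34.

Emma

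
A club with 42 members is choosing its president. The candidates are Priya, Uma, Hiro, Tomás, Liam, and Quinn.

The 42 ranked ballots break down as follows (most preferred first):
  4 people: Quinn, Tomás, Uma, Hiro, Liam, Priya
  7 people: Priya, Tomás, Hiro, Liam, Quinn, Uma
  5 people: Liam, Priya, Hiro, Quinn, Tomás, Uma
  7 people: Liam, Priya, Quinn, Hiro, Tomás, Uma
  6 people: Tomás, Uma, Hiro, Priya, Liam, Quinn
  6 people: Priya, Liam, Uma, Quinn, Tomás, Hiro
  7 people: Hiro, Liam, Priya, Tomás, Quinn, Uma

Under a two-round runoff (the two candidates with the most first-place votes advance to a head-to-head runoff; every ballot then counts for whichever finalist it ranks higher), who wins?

Round 1 first-place votes: Priya 13, Uma 0, Hiro 7, Tomás 6, Liam 12, Quinn 4. Priya and Liam advance.
Runoff: Priya is ranked above Liam on 19 ballots, Liam above Priya on 23.

Liam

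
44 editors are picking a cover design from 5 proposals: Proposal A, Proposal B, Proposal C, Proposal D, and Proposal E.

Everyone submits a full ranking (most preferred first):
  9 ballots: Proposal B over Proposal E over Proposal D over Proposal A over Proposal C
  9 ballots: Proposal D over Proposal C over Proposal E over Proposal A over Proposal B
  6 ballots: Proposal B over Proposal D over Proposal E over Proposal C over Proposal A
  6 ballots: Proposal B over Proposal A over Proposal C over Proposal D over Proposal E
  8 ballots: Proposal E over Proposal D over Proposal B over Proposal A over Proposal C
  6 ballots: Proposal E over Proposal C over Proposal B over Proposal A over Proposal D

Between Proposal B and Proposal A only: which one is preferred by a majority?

Proposal B

Proposal B is ranked above Proposal A on 35 ballots; Proposal A above Proposal B on 9.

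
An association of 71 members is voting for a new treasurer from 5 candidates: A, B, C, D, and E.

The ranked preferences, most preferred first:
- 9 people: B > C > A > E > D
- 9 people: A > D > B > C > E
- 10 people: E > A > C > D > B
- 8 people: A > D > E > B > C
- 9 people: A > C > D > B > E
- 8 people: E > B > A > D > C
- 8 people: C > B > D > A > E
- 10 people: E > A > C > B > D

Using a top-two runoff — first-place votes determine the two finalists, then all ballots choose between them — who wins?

Round 1 first-place votes: A 26, B 9, C 8, D 0, E 28. E and A advance.
Runoff: E is ranked above A on 28 ballots, A above E on 43.

A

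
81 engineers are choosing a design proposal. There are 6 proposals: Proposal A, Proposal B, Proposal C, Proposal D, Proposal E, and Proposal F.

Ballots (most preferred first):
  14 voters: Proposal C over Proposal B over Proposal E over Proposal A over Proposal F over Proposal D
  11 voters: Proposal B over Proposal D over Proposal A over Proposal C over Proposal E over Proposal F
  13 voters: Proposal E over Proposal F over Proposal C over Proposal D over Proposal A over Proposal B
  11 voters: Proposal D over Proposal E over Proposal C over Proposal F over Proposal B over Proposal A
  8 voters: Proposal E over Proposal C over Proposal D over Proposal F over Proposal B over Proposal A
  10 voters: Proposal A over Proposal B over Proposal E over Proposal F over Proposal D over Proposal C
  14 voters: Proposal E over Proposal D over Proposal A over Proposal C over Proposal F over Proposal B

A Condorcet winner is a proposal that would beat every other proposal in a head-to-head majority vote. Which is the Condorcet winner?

Proposal E

Proposal E vs Proposal A: 60–21
Proposal E vs Proposal B: 46–35
Proposal E vs Proposal C: 56–25
Proposal E vs Proposal D: 59–22
Proposal E vs Proposal F: 81–0
Proposal E beats every other proposal.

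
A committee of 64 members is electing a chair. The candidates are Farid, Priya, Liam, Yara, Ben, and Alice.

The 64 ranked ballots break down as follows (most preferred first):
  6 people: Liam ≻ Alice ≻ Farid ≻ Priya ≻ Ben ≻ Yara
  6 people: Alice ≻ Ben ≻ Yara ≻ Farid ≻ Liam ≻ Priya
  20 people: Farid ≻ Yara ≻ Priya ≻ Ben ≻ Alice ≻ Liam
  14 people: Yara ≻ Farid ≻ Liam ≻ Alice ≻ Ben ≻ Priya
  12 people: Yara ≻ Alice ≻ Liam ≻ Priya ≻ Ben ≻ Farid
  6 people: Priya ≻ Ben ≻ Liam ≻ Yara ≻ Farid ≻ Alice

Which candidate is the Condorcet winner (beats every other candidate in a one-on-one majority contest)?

Yara

Yara vs Farid: 38–26
Yara vs Priya: 52–12
Yara vs Liam: 52–12
Yara vs Ben: 46–18
Yara vs Alice: 52–12
Yara beats every other candidate.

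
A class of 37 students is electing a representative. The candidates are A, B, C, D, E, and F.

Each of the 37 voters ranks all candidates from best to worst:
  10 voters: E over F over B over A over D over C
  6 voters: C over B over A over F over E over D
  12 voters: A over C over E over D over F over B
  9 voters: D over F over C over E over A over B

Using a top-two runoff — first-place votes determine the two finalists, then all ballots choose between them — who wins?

Round 1 first-place votes: A 12, B 0, C 6, D 9, E 10, F 0. A and E advance.
Runoff: A is ranked above E on 18 ballots, E above A on 19.

E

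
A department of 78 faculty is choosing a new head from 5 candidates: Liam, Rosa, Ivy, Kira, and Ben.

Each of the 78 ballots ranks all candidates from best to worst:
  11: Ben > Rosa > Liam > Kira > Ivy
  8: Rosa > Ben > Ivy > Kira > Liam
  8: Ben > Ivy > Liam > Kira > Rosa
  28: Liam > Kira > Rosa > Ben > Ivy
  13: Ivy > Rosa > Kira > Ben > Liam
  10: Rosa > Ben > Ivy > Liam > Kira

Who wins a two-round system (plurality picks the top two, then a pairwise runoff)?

Ben

Round 1 first-place votes: Liam 28, Rosa 18, Ivy 13, Kira 0, Ben 19. Liam and Ben advance.
Runoff: Liam is ranked above Ben on 28 ballots, Ben above Liam on 50.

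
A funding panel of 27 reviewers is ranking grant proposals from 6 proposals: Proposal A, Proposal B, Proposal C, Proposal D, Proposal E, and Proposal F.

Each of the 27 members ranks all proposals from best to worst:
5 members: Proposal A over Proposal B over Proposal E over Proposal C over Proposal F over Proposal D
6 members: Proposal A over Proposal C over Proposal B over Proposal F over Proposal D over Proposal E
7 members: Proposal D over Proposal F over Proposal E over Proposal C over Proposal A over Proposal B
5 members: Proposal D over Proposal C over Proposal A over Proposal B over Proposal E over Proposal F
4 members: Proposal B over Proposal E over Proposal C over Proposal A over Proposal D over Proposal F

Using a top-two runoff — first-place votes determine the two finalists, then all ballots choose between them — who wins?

Round 1 first-place votes: Proposal A 11, Proposal B 4, Proposal C 0, Proposal D 12, Proposal E 0, Proposal F 0. Proposal D and Proposal A advance.
Runoff: Proposal D is ranked above Proposal A on 12 ballots, Proposal A above Proposal D on 15.

Proposal A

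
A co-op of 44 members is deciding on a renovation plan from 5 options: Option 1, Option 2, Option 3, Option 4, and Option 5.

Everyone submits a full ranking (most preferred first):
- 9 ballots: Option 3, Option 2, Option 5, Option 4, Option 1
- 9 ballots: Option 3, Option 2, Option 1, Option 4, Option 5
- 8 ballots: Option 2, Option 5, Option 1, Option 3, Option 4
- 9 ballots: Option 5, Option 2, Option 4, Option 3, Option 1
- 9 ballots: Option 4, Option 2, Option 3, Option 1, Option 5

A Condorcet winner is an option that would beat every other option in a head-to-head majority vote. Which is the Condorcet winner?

Option 2 vs Option 1: 44–0
Option 2 vs Option 3: 26–18
Option 2 vs Option 4: 35–9
Option 2 vs Option 5: 35–9
Option 2 beats every other option.

Option 2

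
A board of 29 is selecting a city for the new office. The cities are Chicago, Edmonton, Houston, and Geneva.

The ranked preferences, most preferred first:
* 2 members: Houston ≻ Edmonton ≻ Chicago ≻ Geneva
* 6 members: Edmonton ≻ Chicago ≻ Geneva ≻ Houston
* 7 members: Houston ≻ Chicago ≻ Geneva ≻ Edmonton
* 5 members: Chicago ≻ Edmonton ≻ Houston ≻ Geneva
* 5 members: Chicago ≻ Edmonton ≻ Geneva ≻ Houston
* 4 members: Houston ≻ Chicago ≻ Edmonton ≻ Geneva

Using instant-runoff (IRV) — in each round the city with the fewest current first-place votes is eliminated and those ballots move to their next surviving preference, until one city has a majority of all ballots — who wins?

Round 1: Chicago 10, Edmonton 6, Houston 13, Geneva 0. Geneva eliminated.
Round 2: Chicago 10, Edmonton 6, Houston 13. Edmonton eliminated.
Round 3: Chicago 16, Houston 13. Chicago has a majority (≥15).

Chicago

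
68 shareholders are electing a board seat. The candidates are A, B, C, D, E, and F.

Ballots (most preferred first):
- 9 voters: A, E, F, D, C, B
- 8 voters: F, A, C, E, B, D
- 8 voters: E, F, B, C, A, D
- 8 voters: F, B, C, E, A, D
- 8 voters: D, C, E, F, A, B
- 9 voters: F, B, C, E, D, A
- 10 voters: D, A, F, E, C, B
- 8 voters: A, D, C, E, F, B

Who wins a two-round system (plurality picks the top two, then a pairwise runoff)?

Round 1 first-place votes: A 17, B 0, C 0, D 18, E 8, F 25. F and D advance.
Runoff: F is ranked above D on 42 ballots, D above F on 26.

F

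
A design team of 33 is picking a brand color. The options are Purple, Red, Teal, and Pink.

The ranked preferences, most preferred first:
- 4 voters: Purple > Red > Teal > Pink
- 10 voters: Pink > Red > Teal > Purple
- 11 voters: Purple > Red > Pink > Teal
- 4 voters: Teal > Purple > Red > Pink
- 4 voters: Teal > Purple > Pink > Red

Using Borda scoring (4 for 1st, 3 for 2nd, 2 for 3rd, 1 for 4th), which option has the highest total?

Purple: 4×4 + 10×1 + 11×4 + 4×3 + 4×3 = 94
Red: 4×3 + 10×3 + 11×3 + 4×2 + 4×1 = 87
Teal: 4×2 + 10×2 + 11×1 + 4×4 + 4×4 = 71
Pink: 4×1 + 10×4 + 11×2 + 4×1 + 4×2 = 78

Purple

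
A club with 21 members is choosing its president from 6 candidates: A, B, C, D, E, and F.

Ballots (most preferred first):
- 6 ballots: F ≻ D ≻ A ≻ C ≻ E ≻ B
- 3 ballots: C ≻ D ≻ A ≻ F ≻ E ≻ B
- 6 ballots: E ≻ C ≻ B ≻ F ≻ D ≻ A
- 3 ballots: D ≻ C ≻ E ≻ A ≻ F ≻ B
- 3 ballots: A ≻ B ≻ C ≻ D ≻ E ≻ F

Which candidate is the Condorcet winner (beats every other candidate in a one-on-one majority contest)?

C

C vs A: 12–9
C vs B: 18–3
C vs D: 12–9
C vs E: 15–6
C vs F: 15–6
C beats every other candidate.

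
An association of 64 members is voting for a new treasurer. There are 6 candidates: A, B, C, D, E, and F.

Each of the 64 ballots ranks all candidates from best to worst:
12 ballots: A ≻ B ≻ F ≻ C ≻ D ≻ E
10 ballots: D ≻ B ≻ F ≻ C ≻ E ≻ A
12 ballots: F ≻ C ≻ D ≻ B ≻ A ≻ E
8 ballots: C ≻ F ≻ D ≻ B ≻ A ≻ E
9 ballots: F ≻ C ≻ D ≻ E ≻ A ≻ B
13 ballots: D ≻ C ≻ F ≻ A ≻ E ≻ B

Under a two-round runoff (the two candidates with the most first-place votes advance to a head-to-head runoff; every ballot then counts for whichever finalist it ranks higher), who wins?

F

Round 1 first-place votes: A 12, B 0, C 8, D 23, E 0, F 21. D and F advance.
Runoff: D is ranked above F on 23 ballots, F above D on 41.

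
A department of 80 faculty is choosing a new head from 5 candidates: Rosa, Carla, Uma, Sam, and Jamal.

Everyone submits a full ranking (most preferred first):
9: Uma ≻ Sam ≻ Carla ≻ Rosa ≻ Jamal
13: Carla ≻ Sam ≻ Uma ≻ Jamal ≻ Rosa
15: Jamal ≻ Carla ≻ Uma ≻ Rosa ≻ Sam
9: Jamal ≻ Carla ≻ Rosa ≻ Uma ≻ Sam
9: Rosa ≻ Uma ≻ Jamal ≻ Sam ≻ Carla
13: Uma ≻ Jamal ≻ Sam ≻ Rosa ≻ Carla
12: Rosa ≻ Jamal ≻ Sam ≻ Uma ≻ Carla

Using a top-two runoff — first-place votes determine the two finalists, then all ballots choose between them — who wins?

Uma

Round 1 first-place votes: Rosa 21, Carla 13, Uma 22, Sam 0, Jamal 24. Jamal and Uma advance.
Runoff: Jamal is ranked above Uma on 36 ballots, Uma above Jamal on 44.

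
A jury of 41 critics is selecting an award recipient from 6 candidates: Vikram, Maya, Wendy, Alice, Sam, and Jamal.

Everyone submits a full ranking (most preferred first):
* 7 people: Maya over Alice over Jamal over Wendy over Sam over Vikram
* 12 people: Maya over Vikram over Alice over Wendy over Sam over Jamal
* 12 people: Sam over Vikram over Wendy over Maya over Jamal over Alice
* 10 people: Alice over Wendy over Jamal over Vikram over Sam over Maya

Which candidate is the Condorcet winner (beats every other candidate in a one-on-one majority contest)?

Vikram vs Maya: 22–19
Vikram vs Wendy: 24–17
Vikram vs Alice: 24–17
Vikram vs Sam: 22–19
Vikram vs Jamal: 24–17
Vikram beats every other candidate.

Vikram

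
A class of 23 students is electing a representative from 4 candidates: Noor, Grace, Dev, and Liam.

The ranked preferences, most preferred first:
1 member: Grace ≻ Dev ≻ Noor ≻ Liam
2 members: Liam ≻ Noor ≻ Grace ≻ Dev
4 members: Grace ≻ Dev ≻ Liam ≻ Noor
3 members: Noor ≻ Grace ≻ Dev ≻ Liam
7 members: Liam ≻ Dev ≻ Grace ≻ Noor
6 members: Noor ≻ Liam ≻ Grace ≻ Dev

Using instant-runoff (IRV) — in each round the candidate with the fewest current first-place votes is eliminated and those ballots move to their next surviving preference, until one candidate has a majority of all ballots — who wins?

Round 1: Noor 9, Grace 5, Dev 0, Liam 9. Dev eliminated.
Round 2: Noor 9, Grace 5, Liam 9. Grace eliminated.
Round 3: Noor 10, Liam 13. Liam has a majority (≥12).

Liam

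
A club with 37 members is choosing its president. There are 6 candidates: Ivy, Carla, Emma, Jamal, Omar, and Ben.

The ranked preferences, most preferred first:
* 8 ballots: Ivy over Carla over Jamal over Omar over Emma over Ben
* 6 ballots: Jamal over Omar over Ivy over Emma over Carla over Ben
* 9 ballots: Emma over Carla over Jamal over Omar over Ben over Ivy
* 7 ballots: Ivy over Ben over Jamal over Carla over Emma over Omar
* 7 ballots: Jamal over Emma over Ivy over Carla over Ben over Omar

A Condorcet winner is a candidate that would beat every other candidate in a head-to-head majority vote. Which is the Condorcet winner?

Jamal vs Ivy: 22–15
Jamal vs Carla: 20–17
Jamal vs Emma: 28–9
Jamal vs Omar: 37–0
Jamal vs Ben: 30–7
Jamal beats every other candidate.

Jamal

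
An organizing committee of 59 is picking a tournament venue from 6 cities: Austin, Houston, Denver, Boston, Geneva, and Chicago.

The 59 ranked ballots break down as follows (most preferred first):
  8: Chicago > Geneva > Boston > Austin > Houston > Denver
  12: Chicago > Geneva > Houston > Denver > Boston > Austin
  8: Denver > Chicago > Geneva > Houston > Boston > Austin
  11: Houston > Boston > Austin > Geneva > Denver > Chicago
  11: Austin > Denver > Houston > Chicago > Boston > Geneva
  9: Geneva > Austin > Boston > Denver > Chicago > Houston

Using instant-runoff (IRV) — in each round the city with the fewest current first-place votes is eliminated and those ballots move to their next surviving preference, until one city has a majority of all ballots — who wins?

Austin

Round 1: Austin 11, Houston 11, Denver 8, Boston 0, Geneva 9, Chicago 20. Boston eliminated.
Round 2: Austin 11, Houston 11, Denver 8, Geneva 9, Chicago 20. Denver eliminated.
Round 3: Austin 11, Houston 11, Geneva 9, Chicago 28. Geneva eliminated.
Round 4: Austin 20, Houston 11, Chicago 28. Houston eliminated.
Round 5: Austin 31, Chicago 28. Austin has a majority (≥30).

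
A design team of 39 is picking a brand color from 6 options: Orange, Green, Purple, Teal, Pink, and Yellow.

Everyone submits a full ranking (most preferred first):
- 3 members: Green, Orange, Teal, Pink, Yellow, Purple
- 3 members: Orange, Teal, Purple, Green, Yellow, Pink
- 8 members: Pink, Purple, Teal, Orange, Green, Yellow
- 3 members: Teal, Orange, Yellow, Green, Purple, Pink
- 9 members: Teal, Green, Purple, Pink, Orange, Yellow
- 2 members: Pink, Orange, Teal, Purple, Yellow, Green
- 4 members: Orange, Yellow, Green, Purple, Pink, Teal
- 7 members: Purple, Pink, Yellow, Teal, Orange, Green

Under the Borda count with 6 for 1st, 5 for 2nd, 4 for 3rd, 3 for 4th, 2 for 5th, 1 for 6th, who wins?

Teal

Orange: 3×5 + 3×6 + 8×3 + 3×5 + 9×2 + 2×5 + 4×6 + 7×2 = 138
Green: 3×6 + 3×3 + 8×2 + 3×3 + 9×5 + 2×1 + 4×4 + 7×1 = 122
Purple: 3×1 + 3×4 + 8×5 + 3×2 + 9×4 + 2×3 + 4×3 + 7×6 = 157
Teal: 3×4 + 3×5 + 8×4 + 3×6 + 9×6 + 2×4 + 4×1 + 7×3 = 164
Pink: 3×3 + 3×1 + 8×6 + 3×1 + 9×3 + 2×6 + 4×2 + 7×5 = 145
Yellow: 3×2 + 3×2 + 8×1 + 3×4 + 9×1 + 2×2 + 4×5 + 7×4 = 93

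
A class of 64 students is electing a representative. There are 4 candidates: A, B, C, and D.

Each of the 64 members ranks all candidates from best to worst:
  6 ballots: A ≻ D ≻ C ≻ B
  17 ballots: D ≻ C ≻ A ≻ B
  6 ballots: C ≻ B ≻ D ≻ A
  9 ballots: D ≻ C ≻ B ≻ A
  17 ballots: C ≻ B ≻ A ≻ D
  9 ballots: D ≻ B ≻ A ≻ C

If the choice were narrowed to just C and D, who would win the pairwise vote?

D

C is ranked above D on 23 ballots; D above C on 41.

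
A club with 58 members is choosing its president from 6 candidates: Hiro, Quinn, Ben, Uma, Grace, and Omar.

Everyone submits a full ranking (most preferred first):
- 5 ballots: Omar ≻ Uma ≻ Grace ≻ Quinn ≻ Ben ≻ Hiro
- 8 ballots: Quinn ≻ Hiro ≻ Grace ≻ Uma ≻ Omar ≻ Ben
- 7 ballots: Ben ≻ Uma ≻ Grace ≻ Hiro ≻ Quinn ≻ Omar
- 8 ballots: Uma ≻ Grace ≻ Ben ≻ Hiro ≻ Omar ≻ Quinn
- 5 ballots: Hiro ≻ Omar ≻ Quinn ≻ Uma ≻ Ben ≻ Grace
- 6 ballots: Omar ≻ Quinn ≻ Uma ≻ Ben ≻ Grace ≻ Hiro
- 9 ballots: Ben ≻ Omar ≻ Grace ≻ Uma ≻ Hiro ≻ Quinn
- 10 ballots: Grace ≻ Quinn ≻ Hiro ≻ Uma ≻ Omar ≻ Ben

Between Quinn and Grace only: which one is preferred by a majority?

Grace

Quinn is ranked above Grace on 19 ballots; Grace above Quinn on 39.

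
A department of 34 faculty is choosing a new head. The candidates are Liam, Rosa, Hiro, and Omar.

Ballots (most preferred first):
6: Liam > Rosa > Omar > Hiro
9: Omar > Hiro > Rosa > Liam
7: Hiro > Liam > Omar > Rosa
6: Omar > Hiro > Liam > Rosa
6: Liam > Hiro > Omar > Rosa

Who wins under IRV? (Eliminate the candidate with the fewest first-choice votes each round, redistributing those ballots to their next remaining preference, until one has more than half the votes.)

Round 1: Liam 12, Rosa 0, Hiro 7, Omar 15. Rosa eliminated.
Round 2: Liam 12, Hiro 7, Omar 15. Hiro eliminated.
Round 3: Liam 19, Omar 15. Liam has a majority (≥18).

Liam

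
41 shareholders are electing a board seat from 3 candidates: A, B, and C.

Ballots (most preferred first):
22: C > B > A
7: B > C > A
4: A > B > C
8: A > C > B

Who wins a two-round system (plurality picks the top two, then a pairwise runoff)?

Round 1 first-place votes: A 12, B 7, C 22. C and A advance.
Runoff: C is ranked above A on 29 ballots, A above C on 12.

C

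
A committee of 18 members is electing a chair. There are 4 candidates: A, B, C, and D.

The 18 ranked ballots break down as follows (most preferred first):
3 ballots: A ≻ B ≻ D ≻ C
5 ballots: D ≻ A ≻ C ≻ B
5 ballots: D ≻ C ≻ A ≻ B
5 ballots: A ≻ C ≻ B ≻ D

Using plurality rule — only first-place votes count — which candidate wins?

First-place votes: A 8, B 0, C 0, D 10.

D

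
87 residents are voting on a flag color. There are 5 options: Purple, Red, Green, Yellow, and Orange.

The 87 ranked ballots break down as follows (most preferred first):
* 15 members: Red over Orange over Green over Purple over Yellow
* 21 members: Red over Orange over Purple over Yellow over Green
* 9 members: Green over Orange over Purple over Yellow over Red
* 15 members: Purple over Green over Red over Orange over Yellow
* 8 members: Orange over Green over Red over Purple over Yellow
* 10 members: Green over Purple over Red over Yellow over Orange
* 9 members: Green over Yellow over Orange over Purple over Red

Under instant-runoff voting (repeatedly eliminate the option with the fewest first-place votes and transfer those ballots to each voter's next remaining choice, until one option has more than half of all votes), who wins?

Green

Round 1: Purple 15, Red 36, Green 28, Yellow 0, Orange 8. Yellow eliminated.
Round 2: Purple 15, Red 36, Green 28, Orange 8. Orange eliminated.
Round 3: Purple 15, Red 36, Green 36. Purple eliminated.
Round 4: Red 36, Green 51. Green has a majority (≥44).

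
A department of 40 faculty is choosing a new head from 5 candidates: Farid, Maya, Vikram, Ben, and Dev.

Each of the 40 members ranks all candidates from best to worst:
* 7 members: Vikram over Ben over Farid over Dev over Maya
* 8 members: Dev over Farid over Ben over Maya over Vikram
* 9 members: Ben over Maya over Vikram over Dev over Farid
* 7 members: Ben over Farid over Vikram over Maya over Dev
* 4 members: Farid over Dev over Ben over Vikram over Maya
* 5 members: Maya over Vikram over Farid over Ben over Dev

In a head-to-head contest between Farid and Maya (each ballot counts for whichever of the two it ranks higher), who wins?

Farid is ranked above Maya on 26 ballots; Maya above Farid on 14.

Farid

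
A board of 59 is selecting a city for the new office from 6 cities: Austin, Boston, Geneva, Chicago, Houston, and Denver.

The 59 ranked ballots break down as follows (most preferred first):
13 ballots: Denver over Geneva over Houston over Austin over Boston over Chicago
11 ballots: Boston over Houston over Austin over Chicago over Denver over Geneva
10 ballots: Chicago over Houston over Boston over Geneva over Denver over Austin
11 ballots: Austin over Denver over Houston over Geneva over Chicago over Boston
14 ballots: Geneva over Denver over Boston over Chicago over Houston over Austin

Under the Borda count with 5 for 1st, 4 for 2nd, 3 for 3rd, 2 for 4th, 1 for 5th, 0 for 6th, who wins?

Austin: 13×2 + 11×3 + 10×0 + 11×5 + 14×0 = 114
Boston: 13×1 + 11×5 + 10×3 + 11×0 + 14×3 = 140
Geneva: 13×4 + 11×0 + 10×2 + 11×2 + 14×5 = 164
Chicago: 13×0 + 11×2 + 10×5 + 11×1 + 14×2 = 111
Houston: 13×3 + 11×4 + 10×4 + 11×3 + 14×1 = 170
Denver: 13×5 + 11×1 + 10×1 + 11×4 + 14×4 = 186

Denver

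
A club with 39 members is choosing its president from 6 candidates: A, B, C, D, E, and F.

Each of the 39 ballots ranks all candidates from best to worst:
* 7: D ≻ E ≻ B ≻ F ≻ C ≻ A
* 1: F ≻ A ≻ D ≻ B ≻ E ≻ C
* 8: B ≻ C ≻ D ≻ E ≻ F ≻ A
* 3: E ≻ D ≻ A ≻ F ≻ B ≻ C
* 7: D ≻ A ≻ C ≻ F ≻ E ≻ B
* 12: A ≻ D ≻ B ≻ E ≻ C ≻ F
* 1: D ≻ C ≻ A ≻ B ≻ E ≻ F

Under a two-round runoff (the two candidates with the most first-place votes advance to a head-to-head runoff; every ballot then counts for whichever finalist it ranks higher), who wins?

Round 1 first-place votes: A 12, B 8, C 0, D 15, E 3, F 1. D and A advance.
Runoff: D is ranked above A on 26 ballots, A above D on 13.

D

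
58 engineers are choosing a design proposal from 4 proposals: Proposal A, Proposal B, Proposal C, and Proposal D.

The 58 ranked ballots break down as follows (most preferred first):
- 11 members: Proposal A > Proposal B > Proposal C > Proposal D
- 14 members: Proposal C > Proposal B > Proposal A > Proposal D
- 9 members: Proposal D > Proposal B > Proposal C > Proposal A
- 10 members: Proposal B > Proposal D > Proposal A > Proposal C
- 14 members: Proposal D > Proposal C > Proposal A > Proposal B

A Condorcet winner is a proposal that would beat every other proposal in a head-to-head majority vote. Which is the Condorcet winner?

Proposal B

Proposal B vs Proposal A: 33–25
Proposal B vs Proposal C: 30–28
Proposal B vs Proposal D: 35–23
Proposal B beats every other proposal.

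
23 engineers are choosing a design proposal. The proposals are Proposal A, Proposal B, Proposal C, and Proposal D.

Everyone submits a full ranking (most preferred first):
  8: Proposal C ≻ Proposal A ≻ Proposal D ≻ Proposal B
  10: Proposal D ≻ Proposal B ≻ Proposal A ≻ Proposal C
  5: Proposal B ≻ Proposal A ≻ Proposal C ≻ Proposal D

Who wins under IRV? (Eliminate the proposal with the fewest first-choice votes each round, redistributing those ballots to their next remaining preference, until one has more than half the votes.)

Proposal C

Round 1: Proposal A 0, Proposal B 5, Proposal C 8, Proposal D 10. Proposal A eliminated.
Round 2: Proposal B 5, Proposal C 8, Proposal D 10. Proposal B eliminated.
Round 3: Proposal C 13, Proposal D 10. Proposal C has a majority (≥12).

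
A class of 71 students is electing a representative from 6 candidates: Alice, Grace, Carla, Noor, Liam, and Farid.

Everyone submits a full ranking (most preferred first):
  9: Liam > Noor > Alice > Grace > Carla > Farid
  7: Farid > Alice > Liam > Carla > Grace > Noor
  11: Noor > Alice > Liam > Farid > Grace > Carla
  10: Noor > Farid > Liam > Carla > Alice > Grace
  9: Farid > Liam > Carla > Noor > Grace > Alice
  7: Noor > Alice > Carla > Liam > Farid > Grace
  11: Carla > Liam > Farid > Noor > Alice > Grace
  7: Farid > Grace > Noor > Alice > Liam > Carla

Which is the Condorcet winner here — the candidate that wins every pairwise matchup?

Liam vs Alice: 39–32
Liam vs Grace: 64–7
Liam vs Carla: 53–18
Liam vs Noor: 36–35
Liam vs Farid: 38–33
Liam beats every other candidate.

Liam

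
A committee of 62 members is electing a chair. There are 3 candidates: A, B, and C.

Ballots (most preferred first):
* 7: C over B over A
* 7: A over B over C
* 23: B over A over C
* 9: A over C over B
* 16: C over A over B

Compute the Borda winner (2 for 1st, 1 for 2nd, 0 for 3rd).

A

A: 7×0 + 7×2 + 23×1 + 9×2 + 16×1 = 71
B: 7×1 + 7×1 + 23×2 + 9×0 + 16×0 = 60
C: 7×2 + 7×0 + 23×0 + 9×1 + 16×2 = 55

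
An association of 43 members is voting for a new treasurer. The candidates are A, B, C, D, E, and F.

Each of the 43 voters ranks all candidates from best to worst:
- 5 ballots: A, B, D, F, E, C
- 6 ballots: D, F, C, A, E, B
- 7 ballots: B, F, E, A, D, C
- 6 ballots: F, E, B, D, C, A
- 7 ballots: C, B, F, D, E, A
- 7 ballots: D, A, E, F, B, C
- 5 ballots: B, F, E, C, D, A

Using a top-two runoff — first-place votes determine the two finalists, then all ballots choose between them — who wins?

B

Round 1 first-place votes: A 5, B 12, C 7, D 13, E 0, F 6. D and B advance.
Runoff: D is ranked above B on 13 ballots, B above D on 30.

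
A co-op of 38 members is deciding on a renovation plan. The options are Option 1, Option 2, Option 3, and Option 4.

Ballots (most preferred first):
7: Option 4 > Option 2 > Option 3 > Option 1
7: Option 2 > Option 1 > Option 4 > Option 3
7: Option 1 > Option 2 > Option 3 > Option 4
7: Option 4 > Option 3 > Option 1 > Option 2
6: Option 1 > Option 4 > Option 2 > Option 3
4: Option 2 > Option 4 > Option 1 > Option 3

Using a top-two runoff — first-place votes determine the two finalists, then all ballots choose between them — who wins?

Option 1

Round 1 first-place votes: Option 1 13, Option 2 11, Option 3 0, Option 4 14. Option 4 and Option 1 advance.
Runoff: Option 4 is ranked above Option 1 on 18 ballots, Option 1 above Option 4 on 20.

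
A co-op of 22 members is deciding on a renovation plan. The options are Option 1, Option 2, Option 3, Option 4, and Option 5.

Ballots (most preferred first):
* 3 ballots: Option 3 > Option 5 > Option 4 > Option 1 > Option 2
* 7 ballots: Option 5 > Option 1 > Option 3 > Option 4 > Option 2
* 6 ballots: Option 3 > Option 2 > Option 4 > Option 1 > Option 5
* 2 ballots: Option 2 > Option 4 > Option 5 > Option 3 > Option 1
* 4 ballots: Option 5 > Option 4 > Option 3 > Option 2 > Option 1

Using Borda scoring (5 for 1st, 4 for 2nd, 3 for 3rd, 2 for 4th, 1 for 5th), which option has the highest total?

Option 3

Option 1: 3×2 + 7×4 + 6×2 + 2×1 + 4×1 = 52
Option 2: 3×1 + 7×1 + 6×4 + 2×5 + 4×2 = 52
Option 3: 3×5 + 7×3 + 6×5 + 2×2 + 4×3 = 82
Option 4: 3×3 + 7×2 + 6×3 + 2×4 + 4×4 = 65
Option 5: 3×4 + 7×5 + 6×1 + 2×3 + 4×5 = 79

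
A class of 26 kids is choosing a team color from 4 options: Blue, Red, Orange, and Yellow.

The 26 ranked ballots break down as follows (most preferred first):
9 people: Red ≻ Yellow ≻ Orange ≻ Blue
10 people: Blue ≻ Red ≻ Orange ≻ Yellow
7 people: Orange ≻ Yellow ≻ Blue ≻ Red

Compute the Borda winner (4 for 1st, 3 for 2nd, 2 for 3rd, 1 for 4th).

Blue: 9×1 + 10×4 + 7×2 = 63
Red: 9×4 + 10×3 + 7×1 = 73
Orange: 9×2 + 10×2 + 7×4 = 66
Yellow: 9×3 + 10×1 + 7×3 = 58

Red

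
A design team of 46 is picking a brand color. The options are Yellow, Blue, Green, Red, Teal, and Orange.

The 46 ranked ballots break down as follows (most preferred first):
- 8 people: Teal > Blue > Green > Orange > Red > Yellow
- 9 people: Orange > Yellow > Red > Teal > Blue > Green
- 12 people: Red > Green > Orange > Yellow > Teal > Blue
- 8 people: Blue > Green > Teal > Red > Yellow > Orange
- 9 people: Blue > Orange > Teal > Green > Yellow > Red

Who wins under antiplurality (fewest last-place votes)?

Teal

Last-place votes: Yellow 8, Blue 12, Green 9, Red 9, Teal 0, Orange 8.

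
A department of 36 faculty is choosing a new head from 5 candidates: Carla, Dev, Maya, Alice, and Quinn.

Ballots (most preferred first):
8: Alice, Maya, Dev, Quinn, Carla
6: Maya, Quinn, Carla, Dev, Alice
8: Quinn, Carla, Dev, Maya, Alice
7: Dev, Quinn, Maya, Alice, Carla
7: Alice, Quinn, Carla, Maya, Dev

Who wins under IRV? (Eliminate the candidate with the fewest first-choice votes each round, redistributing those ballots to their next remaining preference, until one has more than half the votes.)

Round 1: Carla 0, Dev 7, Maya 6, Alice 15, Quinn 8. Carla eliminated.
Round 2: Dev 7, Maya 6, Alice 15, Quinn 8. Maya eliminated.
Round 3: Dev 7, Alice 15, Quinn 14. Dev eliminated.
Round 4: Alice 15, Quinn 21. Quinn has a majority (≥19).

Quinn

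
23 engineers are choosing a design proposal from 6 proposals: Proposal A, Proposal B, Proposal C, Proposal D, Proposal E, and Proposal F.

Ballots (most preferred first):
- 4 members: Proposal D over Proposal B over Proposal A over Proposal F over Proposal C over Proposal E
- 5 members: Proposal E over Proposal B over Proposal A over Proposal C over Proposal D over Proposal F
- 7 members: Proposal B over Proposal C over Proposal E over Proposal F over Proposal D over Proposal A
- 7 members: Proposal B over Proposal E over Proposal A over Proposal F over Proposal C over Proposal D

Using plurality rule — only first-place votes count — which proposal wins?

Proposal B

First-place votes: Proposal A 0, Proposal B 14, Proposal C 0, Proposal D 4, Proposal E 5, Proposal F 0.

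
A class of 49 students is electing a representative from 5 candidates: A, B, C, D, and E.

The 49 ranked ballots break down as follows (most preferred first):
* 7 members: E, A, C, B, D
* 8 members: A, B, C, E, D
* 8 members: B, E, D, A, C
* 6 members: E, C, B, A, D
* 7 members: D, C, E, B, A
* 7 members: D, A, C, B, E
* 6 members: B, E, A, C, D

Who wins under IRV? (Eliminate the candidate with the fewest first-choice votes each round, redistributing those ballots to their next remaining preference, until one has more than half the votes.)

B

Round 1: A 8, B 14, C 0, D 14, E 13. C eliminated.
Round 2: A 8, B 14, D 14, E 13. A eliminated.
Round 3: B 22, D 14, E 13. E eliminated.
Round 4: B 35, D 14. B has a majority (≥25).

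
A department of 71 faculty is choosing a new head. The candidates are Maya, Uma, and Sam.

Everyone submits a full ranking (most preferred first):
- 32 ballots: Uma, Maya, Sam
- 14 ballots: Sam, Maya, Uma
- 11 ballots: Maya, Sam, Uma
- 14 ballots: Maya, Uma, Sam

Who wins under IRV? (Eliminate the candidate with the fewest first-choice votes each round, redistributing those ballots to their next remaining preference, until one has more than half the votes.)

Maya

Round 1: Maya 25, Uma 32, Sam 14. Sam eliminated.
Round 2: Maya 39, Uma 32. Maya has a majority (≥36).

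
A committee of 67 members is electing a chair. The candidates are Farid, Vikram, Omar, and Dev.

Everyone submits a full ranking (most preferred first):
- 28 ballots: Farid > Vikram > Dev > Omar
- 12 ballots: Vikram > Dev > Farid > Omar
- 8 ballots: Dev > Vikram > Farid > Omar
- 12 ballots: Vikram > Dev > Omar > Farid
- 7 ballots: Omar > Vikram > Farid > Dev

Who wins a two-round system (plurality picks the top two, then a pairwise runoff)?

Vikram

Round 1 first-place votes: Farid 28, Vikram 24, Omar 7, Dev 8. Farid and Vikram advance.
Runoff: Farid is ranked above Vikram on 28 ballots, Vikram above Farid on 39.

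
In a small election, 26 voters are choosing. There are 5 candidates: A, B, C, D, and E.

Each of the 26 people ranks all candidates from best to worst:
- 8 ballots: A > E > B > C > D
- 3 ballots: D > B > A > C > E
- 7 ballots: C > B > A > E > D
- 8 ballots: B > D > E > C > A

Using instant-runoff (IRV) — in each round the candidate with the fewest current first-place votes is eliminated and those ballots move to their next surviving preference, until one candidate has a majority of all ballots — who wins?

B

Round 1: A 8, B 8, C 7, D 3, E 0. E eliminated.
Round 2: A 8, B 8, C 7, D 3. D eliminated.
Round 3: A 8, B 11, C 7. C eliminated.
Round 4: A 8, B 18. B has a majority (≥14).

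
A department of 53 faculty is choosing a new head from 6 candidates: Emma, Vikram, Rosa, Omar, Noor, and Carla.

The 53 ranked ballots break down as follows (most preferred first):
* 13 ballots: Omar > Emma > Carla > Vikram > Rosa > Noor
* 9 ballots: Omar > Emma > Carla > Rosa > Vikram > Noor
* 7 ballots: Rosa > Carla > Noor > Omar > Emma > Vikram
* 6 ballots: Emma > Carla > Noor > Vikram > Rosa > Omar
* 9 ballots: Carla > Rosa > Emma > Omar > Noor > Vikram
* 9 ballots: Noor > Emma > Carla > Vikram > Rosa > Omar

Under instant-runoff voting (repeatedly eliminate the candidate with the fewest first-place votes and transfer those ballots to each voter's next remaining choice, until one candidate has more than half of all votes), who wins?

Round 1: Emma 6, Vikram 0, Rosa 7, Omar 22, Noor 9, Carla 9. Vikram eliminated.
Round 2: Emma 6, Rosa 7, Omar 22, Noor 9, Carla 9. Emma eliminated.
Round 3: Rosa 7, Omar 22, Noor 9, Carla 15. Rosa eliminated.
Round 4: Omar 22, Noor 9, Carla 22. Noor eliminated.
Round 5: Omar 22, Carla 31. Carla has a majority (≥27).

Carla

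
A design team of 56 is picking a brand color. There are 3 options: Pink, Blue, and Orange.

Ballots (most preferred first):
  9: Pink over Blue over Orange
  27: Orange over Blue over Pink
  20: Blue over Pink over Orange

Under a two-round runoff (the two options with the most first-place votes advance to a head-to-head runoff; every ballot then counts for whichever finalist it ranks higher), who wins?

Blue

Round 1 first-place votes: Pink 9, Blue 20, Orange 27. Orange and Blue advance.
Runoff: Orange is ranked above Blue on 27 ballots, Blue above Orange on 29.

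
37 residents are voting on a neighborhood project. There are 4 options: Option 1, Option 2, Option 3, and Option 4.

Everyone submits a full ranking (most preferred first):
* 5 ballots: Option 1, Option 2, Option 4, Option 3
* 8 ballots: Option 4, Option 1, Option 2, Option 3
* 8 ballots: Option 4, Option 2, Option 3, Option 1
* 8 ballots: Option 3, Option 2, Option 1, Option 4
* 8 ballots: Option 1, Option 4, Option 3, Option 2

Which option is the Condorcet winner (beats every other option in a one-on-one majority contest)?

Option 1 vs Option 2: 21–16
Option 1 vs Option 3: 21–16
Option 1 vs Option 4: 21–16
Option 1 beats every other option.

Option 1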